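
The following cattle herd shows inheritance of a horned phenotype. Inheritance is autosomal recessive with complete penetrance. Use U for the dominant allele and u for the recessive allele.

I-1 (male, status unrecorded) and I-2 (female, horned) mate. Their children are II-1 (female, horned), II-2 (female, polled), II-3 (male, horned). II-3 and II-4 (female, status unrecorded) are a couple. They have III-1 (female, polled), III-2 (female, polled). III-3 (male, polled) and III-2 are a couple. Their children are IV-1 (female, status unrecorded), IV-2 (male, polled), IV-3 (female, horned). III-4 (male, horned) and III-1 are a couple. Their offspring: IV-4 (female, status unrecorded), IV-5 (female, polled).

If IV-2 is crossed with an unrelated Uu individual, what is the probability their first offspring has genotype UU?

III-3 is polled so carries U and passed u to IV-3 (uu), so III-3 is Uu.
III-2 is polled so carries U and received u from II-3 (uu), so III-2 is Uu.
IV-2 is a polled offspring of III-3 (Uu) × III-2 (Uu), whose cross gives 1/4 UU : 1/2 Uu : 1/4 uu; conditioning on being polled, IV-2 is UU with probability 1/3, Uu with probability 2/3.
Summing over parental genotype combinations, P(offspring has genotype UU) = 1/3·1/2 + 2/3·1/4 = 1/3.

1/3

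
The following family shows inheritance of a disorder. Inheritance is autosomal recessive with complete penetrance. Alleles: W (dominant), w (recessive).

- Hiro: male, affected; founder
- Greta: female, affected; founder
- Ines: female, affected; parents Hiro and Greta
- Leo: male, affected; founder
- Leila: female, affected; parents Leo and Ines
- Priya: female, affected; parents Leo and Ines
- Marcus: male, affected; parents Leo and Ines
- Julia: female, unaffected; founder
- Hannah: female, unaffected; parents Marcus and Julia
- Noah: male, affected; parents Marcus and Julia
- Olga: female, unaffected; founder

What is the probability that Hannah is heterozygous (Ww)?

Hannah is unaffected so carries W and received w from Marcus (ww), so Hannah is Ww, giving P(Ww) = 1.

1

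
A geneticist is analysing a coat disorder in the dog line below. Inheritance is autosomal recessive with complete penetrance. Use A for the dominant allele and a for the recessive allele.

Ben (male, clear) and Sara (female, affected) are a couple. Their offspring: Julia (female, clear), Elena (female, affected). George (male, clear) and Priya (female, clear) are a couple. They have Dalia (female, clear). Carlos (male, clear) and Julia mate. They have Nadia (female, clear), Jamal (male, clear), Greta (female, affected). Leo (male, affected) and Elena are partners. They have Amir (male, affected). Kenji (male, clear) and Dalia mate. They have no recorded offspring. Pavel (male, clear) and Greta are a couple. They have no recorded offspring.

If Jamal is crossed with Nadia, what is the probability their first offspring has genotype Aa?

Carlos is clear so carries A and passed a to Greta (aa), so Carlos is Aa.
Julia is clear so carries A and received a from Sara (aa), so Julia is Aa.
Jamal is a clear offspring of Carlos (Aa) × Julia (Aa), whose cross gives 1/4 AA : 1/2 Aa : 1/4 aa; conditioning on being clear, Jamal is AA with probability 1/3, Aa with probability 2/3.
Nadia is a clear offspring of Carlos (Aa) × Julia (Aa), whose cross gives 1/4 AA : 1/2 Aa : 1/4 aa; conditioning on being clear, Nadia is AA with probability 1/3, Aa with probability 2/3.
Summing over parental genotype combinations, P(offspring has genotype Aa) = 2/9·1/2 + 2/9·1/2 + 4/9·1/2 = 4/9.

4/9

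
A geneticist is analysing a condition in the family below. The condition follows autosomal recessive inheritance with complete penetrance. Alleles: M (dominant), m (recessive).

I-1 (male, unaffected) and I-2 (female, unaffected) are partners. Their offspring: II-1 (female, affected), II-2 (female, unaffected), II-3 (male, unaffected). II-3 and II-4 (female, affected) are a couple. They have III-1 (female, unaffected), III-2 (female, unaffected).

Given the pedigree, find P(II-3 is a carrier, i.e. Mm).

I-1 is unaffected so carries M and passed m to II-1 (mm), so I-1 is Mm.
I-2 is unaffected so carries M and passed m to II-1 (mm), so I-2 is Mm.
Their cross gives offspring ratios 1/4 MM : 1/2 Mm : 1/4 mm. Conditioning on II-3 being unaffected, P(Mm) = 1/2 / 3/4 = 2/3 before taking II-3's own offspring into account.
II-4 is affected, so II-4 is mm.
Now use II-3's offspring. Probability of each recorded status — unaffected daughter III-1: 1/2 if II-3 is Mm, 1 if MM; unaffected daughter III-2: 1/2 if II-3 is Mm, 1 if MM.
Bayes: P(Mm) = 2/3·1/4 / (2/3·1/4 + 1/3·1) = 1/3.

1/3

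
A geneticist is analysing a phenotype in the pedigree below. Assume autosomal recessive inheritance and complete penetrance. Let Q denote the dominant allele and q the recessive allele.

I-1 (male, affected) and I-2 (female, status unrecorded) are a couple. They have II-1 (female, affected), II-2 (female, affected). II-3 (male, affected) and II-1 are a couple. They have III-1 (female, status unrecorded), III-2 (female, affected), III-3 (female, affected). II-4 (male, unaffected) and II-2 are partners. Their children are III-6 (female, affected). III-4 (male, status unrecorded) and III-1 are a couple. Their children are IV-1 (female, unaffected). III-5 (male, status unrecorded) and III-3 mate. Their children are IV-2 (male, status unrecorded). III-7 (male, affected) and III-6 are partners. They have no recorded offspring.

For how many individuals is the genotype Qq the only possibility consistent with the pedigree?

2

Obligate heterozygotes: II-4 is unaffected so carries Q and passed q to III-6 (qq), so II-4 is Qq; IV-1 is unaffected so carries Q and received q from III-1 (qq), so IV-1 is Qq.
Every other individual is either homozygous by phenotype or has at least one consistent homozygous assignment, so the count is 2.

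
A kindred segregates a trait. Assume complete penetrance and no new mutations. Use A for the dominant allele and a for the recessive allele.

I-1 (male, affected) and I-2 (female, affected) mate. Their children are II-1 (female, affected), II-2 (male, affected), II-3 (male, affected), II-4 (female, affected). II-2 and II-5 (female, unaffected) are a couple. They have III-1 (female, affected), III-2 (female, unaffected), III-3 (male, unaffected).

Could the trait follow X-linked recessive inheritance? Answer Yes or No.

Yes

A consistent assignment under X-linked recessive exists: I-1 X^a Y, I-2 X^a X^a, II-1 X^a X^a, II-2 X^a Y, II-3 X^a Y, II-4 X^a X^a, II-5 X^A X^a, III-1 X^a X^a, III-2 X^A X^a, III-3 X^A Y.
In this assignment every recorded phenotype matches its genotype and every non-founder's genotype is obtainable from its parents' genotypes, so the pedigree is consistent.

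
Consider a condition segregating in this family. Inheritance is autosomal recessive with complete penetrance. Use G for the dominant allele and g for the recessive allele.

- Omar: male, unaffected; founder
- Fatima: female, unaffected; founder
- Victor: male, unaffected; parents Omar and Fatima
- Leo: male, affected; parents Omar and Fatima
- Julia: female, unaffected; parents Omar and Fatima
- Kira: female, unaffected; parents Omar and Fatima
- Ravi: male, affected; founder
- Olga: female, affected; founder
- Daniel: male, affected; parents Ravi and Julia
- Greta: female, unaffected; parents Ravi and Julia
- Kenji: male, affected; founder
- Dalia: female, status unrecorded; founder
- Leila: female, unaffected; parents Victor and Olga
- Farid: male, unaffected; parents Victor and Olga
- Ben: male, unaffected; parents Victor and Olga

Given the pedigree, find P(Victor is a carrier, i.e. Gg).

Omar is unaffected so carries G and passed g to Leo (gg), so Omar is Gg.
Fatima is unaffected so carries G and passed g to Leo (gg), so Fatima is Gg.
Their cross gives offspring ratios 1/4 GG : 1/2 Gg : 1/4 gg. Conditioning on Victor being unaffected, P(Gg) = 1/2 / 3/4 = 2/3 before taking Victor's own offspring into account.
Olga is affected, so Olga is gg.
Now use Victor's offspring. Probability of each recorded status — unaffected daughter Leila: 1/2 if Victor is Gg, 1 if GG; unaffected son Farid: 1/2 if Victor is Gg, 1 if GG; unaffected son Ben: 1/2 if Victor is Gg, 1 if GG.
Bayes: P(Gg) = 2/3·1/8 / (2/3·1/8 + 1/3·1) = 1/5.

1/5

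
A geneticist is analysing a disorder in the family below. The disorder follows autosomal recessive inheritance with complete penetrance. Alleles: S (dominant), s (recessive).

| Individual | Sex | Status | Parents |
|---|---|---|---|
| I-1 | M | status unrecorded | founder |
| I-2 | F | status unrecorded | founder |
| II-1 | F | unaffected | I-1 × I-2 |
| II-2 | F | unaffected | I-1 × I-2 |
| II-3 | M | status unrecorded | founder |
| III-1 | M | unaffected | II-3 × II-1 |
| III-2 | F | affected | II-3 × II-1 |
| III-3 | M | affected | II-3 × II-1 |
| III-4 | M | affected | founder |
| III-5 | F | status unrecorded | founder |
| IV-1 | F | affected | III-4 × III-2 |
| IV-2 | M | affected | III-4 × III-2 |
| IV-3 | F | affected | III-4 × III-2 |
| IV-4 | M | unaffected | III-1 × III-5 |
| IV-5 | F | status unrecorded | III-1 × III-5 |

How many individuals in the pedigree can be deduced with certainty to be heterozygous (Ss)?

1

Obligate heterozygotes: II-1 is unaffected so carries S and passed s to III-2 (ss), so II-1 is Ss.
Every other individual is either homozygous by phenotype or has at least one consistent homozygous assignment, so the count is 1.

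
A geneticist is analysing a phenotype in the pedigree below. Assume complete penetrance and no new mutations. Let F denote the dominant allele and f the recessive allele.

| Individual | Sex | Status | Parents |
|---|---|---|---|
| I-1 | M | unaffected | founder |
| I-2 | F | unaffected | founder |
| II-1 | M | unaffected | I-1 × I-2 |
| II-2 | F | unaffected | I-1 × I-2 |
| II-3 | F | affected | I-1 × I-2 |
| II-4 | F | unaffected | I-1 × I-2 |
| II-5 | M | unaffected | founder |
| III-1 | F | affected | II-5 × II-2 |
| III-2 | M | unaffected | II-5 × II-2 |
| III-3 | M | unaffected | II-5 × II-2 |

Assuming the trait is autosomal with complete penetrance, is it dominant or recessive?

recessive

I-1 and I-2 are both unaffected yet have an affected child II-3. Under dominance, an affected child requires at least one affected parent, so the trait cannot be dominant.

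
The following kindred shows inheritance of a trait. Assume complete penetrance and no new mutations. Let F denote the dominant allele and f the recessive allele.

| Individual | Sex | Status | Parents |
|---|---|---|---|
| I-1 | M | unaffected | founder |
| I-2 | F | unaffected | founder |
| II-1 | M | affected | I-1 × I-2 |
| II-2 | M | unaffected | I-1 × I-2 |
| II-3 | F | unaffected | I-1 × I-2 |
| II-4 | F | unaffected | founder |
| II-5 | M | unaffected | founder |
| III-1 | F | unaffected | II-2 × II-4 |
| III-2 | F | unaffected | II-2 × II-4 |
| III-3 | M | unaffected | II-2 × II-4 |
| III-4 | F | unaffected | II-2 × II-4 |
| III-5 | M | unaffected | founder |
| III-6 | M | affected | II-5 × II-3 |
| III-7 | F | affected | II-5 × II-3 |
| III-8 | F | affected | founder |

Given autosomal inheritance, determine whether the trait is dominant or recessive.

recessive

I-1 and I-2 are both unaffected yet have an affected child II-1. Under dominance, an affected child requires at least one affected parent, so the trait cannot be dominant.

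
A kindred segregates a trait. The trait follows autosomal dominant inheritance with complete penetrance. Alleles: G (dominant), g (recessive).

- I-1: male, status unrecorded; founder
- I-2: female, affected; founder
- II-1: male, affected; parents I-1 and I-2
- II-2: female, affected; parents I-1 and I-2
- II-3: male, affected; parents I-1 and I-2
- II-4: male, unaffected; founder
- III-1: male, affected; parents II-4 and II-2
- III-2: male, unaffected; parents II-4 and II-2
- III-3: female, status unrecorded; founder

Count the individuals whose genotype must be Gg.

2

Obligate heterozygotes: II-2 is affected so carries G and passed g to III-2 (gg), so II-2 is Gg; III-1 is affected so carries G and received g from II-4 (gg), so III-1 is Gg.
Every other individual is either homozygous by phenotype or has at least one consistent homozygous assignment, so the count is 2.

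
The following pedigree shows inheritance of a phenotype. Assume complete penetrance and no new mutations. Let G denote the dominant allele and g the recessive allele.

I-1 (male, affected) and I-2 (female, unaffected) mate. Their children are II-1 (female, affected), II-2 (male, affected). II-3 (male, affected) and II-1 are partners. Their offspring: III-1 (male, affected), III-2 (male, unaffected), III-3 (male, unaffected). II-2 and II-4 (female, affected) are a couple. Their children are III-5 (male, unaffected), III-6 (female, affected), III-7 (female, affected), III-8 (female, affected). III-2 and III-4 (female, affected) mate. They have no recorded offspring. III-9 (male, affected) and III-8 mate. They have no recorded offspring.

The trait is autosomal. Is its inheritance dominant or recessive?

dominant

II-3 and II-1 are both affected yet have an unaffected child III-2. Under a recessive model two affected parents are homozygous and every child would be affected, so the trait cannot be recessive.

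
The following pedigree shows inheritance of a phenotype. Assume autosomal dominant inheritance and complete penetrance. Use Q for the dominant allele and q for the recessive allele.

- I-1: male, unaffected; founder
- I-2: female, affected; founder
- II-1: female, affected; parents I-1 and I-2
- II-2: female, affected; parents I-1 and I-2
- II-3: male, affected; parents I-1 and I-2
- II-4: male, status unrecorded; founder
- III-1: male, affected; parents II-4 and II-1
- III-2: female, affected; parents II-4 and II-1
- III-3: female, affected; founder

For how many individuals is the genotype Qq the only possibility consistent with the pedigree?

3

Obligate heterozygotes: II-1 is affected so carries Q and received q from I-1 (qq), so II-1 is Qq; II-2 is affected so carries Q and received q from I-1 (qq), so II-2 is Qq; II-3 is affected so carries Q and received q from I-1 (qq), so II-3 is Qq.
Every other individual is either homozygous by phenotype or has at least one consistent homozygous assignment, so the count is 3.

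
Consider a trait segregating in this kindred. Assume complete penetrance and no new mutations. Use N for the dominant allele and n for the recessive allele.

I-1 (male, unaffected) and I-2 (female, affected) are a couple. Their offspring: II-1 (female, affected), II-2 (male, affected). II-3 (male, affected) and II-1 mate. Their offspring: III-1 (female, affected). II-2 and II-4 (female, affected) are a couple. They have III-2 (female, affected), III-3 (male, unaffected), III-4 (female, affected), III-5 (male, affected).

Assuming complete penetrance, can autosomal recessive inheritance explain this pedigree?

Under autosomal recessive, III-3 (unaffected, male) cannot arise from II-2 (affected) × II-4 (affected).

No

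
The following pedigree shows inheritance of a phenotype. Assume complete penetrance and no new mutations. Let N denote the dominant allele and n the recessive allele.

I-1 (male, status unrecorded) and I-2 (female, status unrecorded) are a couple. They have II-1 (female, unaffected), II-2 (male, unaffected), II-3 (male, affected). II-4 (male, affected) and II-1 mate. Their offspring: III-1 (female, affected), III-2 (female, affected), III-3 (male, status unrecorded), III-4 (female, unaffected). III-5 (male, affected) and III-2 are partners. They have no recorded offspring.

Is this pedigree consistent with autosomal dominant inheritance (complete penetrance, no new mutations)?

A consistent assignment under autosomal dominant exists: I-1 Nn, I-2 Nn, II-1 nn, II-2 nn, II-3 NN, II-4 Nn, III-1 Nn, III-2 Nn, III-3 Nn, III-4 nn, III-5 NN.
In this assignment every recorded phenotype matches its genotype and every non-founder's genotype is obtainable from its parents' genotypes, so the pedigree is consistent.

Yes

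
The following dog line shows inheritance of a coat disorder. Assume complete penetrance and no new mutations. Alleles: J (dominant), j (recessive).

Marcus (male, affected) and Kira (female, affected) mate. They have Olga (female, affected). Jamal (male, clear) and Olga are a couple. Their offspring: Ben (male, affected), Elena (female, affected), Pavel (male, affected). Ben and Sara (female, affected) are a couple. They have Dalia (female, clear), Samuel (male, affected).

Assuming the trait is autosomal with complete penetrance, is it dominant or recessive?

Ben and Sara are both affected yet have a clear child Dalia. Under a recessive model two affected parents are homozygous and every child would be affected, so the trait cannot be recessive.

dominant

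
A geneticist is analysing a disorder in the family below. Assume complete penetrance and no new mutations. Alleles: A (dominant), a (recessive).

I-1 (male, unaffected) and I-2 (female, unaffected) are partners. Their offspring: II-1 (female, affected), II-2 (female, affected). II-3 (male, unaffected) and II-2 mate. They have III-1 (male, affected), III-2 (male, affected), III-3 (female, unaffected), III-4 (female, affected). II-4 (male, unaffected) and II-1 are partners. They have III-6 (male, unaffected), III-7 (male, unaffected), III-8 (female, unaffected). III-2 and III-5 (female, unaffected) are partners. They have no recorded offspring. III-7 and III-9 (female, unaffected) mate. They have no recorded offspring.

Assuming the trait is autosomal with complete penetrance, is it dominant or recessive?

I-1 and I-2 are both unaffected yet have an affected child II-1. Under dominance, an affected child requires at least one affected parent, so the trait cannot be dominant.

recessive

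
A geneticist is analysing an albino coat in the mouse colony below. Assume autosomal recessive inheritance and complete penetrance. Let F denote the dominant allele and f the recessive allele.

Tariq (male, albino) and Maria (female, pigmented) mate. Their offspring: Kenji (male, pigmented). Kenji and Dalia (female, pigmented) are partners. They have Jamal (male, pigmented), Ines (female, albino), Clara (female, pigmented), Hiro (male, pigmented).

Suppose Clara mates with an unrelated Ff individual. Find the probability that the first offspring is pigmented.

5/6

Kenji is pigmented so carries F and received f from Tariq (ff), so Kenji is Ff.
Dalia is pigmented so carries F and passed f to Ines (ff), so Dalia is Ff.
Clara is a pigmented offspring of Kenji (Ff) × Dalia (Ff), whose cross gives 1/4 FF : 1/2 Ff : 1/4 ff; conditioning on being pigmented, Clara is FF with probability 1/3, Ff with probability 2/3.
Summing over parental genotype combinations, P(offspring is pigmented) = 1/3·1 + 2/3·3/4 = 5/6.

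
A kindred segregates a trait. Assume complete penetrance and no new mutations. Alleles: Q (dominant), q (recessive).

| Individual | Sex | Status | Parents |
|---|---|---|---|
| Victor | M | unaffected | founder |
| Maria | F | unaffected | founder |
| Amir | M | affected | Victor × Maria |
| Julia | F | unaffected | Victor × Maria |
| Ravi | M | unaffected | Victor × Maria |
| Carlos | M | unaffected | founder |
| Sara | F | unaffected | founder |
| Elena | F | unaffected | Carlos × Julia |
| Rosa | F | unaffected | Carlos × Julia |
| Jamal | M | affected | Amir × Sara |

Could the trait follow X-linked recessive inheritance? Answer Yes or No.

A consistent assignment under X-linked recessive exists: Victor X^Q Y, Maria X^Q X^q, Amir X^q Y, Julia X^Q X^Q, Ravi X^Q Y, Carlos X^Q Y, Sara X^Q X^q, Elena X^Q X^Q, Rosa X^Q X^Q, Jamal X^q Y.
In this assignment every recorded phenotype matches its genotype and every non-founder's genotype is obtainable from its parents' genotypes, so the pedigree is consistent.

Yes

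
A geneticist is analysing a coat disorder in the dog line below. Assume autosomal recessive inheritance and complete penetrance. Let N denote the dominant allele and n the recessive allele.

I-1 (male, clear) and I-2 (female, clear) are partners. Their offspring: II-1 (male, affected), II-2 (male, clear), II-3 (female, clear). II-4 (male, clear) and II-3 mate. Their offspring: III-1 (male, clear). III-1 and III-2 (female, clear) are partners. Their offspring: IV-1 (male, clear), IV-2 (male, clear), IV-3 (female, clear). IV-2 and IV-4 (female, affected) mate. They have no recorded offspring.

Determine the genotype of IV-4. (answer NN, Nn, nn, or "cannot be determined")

nn

IV-4 is affected, so IV-4 is nn.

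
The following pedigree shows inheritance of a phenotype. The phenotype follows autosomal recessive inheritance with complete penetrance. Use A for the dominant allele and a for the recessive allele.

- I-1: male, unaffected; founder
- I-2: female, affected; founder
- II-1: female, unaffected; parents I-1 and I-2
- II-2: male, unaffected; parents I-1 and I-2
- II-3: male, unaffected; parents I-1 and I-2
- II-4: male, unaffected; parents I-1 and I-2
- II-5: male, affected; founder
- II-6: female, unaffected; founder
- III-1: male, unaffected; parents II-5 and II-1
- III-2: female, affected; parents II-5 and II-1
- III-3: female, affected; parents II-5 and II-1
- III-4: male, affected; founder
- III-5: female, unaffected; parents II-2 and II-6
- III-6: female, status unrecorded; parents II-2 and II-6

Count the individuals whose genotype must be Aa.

Obligate heterozygotes: II-1 is unaffected so carries A and received a from I-2 (aa), so II-1 is Aa; II-2 is unaffected so carries A and received a from I-2 (aa), so II-2 is Aa; II-3 is unaffected so carries A and received a from I-2 (aa), so II-3 is Aa; II-4 is unaffected so carries A and received a from I-2 (aa), so II-4 is Aa; III-1 is unaffected so carries A and received a from II-5 (aa), so III-1 is Aa.
Every other individual is either homozygous by phenotype or has at least one consistent homozygous assignment, so the count is 5.

5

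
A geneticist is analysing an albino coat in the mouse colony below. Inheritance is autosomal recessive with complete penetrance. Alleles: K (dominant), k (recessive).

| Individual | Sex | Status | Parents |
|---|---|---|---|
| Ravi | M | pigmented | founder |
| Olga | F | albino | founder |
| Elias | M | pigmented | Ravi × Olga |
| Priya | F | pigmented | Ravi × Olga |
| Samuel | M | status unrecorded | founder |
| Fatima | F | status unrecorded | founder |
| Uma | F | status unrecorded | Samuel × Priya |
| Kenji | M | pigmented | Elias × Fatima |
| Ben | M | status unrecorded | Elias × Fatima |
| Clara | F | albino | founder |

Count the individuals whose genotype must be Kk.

2

Obligate heterozygotes: Elias is pigmented so carries K and received k from Olga (kk), so Elias is Kk; Priya is pigmented so carries K and received k from Olga (kk), so Priya is Kk.
Every other individual is either homozygous by phenotype or has at least one consistent homozygous assignment, so the count is 2.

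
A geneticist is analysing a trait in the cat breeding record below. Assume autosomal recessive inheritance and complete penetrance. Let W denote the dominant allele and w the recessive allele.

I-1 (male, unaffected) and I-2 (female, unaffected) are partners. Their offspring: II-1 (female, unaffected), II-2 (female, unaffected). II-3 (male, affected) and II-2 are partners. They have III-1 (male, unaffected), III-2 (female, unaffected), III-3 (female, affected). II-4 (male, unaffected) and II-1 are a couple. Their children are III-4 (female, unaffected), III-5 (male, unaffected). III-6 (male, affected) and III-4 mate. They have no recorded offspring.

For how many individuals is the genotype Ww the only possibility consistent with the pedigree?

3

Obligate heterozygotes: II-2 is unaffected so carries W and passed w to III-3 (ww), so II-2 is Ww; III-1 is unaffected so carries W and received w from II-3 (ww), so III-1 is Ww; III-2 is unaffected so carries W and received w from II-3 (ww), so III-2 is Ww.
Every other individual is either homozygous by phenotype or has at least one consistent homozygous assignment, so the count is 3.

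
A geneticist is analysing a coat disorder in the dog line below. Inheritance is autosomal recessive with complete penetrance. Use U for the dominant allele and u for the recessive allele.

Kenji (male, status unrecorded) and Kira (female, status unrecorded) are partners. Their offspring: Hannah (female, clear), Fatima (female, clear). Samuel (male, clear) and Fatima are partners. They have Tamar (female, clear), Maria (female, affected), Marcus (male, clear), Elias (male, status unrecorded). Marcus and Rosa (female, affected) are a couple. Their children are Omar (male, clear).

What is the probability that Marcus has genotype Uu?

1/2

Samuel is clear so carries U and passed u to Maria (uu), so Samuel is Uu.
Fatima is clear so carries U and passed u to Maria (uu), so Fatima is Uu.
Their cross gives offspring ratios 1/4 UU : 1/2 Uu : 1/4 uu. Conditioning on Marcus being clear, P(Uu) = 1/2 / 3/4 = 2/3 before taking Marcus's own offspring into account.
Rosa is affected, so Rosa is uu.
Now use Marcus's offspring. Probability of each recorded status — clear son Omar: 1/2 if Marcus is Uu, 1 if UU.
Bayes: P(Uu) = 2/3·1/2 / (2/3·1/2 + 1/3·1) = 1/2.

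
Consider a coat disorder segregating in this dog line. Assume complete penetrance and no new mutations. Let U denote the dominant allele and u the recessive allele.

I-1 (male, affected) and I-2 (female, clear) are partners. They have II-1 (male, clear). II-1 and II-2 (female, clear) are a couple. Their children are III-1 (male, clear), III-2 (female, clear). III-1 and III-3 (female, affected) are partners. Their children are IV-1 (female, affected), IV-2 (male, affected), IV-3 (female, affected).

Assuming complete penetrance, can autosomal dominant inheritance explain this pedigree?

Yes

A consistent assignment under autosomal dominant exists: I-1 Uu, I-2 uu, II-1 uu, II-2 uu, III-1 uu, III-2 uu, III-3 UU, IV-1 Uu, IV-2 Uu, IV-3 Uu.
In this assignment every recorded phenotype matches its genotype and every non-founder's genotype is obtainable from its parents' genotypes, so the pedigree is consistent.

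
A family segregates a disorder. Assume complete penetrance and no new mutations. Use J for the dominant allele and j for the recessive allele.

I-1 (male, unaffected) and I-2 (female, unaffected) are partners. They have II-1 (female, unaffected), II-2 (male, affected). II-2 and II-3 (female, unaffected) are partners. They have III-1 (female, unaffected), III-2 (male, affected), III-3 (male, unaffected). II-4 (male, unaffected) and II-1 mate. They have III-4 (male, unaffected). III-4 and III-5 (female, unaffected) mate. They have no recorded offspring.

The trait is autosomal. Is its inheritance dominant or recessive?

recessive

I-1 and I-2 are both unaffected yet have an affected child II-2. Under dominance, an affected child requires at least one affected parent, so the trait cannot be dominant.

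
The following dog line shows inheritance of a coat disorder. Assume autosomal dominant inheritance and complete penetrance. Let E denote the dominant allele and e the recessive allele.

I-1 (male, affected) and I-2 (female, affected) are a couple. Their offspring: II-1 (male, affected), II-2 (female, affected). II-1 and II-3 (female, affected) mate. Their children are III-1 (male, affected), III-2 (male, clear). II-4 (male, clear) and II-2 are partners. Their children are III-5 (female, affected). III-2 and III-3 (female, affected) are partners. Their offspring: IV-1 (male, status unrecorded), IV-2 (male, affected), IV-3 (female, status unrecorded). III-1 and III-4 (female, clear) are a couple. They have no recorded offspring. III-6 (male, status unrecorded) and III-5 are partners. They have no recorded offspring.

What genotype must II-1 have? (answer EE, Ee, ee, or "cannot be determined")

From phenotype alone, II-1 is EE or Ee.
II-1 is affected so carries E and passed e to III-2 (ee), so II-1 is Ee.

Ee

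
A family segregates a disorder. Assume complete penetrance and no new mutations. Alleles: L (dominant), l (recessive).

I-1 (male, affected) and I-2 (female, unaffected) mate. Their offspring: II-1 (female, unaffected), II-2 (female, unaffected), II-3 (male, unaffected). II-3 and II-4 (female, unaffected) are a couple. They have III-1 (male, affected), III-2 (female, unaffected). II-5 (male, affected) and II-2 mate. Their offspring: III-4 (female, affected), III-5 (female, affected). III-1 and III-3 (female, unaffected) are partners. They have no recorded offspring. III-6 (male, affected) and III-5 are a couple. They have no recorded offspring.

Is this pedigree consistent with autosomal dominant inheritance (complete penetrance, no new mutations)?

Under autosomal dominant, III-1 (affected, male) cannot arise from II-3 (unaffected) × II-4 (unaffected).

No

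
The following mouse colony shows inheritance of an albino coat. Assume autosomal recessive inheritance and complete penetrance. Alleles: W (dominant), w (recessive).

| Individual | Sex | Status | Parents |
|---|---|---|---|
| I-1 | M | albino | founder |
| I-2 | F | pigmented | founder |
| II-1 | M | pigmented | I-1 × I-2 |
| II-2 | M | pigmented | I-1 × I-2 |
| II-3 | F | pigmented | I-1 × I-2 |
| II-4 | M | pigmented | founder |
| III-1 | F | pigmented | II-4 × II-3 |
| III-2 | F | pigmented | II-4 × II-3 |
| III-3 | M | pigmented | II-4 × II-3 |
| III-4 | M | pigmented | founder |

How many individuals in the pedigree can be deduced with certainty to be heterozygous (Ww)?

Obligate heterozygotes: II-1 is pigmented so carries W and received w from I-1 (ww), so II-1 is Ww; II-2 is pigmented so carries W and received w from I-1 (ww), so II-2 is Ww; II-3 is pigmented so carries W and received w from I-1 (ww), so II-3 is Ww.
Every other individual is either homozygous by phenotype or has at least one consistent homozygous assignment, so the count is 3.

3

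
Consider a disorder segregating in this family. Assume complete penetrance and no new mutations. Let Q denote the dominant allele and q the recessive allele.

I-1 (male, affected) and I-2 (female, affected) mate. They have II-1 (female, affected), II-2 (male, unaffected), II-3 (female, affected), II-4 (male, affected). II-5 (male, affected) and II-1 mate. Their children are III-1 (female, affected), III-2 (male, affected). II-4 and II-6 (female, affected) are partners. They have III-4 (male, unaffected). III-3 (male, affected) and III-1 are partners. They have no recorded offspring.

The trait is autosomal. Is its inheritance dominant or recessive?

I-1 and I-2 are both affected yet have an unaffected child II-2. Under a recessive model two affected parents are homozygous and every child would be affected, so the trait cannot be recessive.

dominant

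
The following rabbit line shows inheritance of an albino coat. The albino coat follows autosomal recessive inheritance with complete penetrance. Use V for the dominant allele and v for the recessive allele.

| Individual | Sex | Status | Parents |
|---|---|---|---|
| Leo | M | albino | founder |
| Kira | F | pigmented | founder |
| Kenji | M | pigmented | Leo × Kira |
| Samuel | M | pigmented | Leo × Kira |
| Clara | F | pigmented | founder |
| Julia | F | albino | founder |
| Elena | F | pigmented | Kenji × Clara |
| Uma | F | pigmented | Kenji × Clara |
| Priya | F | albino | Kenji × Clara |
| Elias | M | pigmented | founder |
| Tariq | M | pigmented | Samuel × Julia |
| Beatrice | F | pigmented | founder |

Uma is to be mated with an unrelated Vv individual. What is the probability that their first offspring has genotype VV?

Kenji is pigmented so carries V and received v from Leo (vv), so Kenji is Vv.
Clara is pigmented so carries V and passed v to Priya (vv), so Clara is Vv.
Uma is a pigmented offspring of Kenji (Vv) × Clara (Vv), whose cross gives 1/4 VV : 1/2 Vv : 1/4 vv; conditioning on being pigmented, Uma is VV with probability 1/3, Vv with probability 2/3.
Summing over parental genotype combinations, P(offspring has genotype VV) = 1/3·1/2 + 2/3·1/4 = 1/3.

1/3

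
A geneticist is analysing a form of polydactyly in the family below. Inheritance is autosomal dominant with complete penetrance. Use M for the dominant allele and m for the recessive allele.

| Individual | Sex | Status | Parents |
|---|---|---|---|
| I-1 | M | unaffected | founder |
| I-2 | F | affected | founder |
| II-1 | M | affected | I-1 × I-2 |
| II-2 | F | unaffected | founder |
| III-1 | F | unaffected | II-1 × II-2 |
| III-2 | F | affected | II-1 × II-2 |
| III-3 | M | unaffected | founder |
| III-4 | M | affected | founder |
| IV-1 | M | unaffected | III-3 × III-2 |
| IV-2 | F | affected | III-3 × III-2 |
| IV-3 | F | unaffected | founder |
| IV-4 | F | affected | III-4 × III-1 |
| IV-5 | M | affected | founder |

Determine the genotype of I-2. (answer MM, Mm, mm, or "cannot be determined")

cannot be determined

I-2's phenotype allows MM or Mm, and no parent or child forces a single allele at both positions; consistent genotype assignments exist with I-2 as MM or Mm.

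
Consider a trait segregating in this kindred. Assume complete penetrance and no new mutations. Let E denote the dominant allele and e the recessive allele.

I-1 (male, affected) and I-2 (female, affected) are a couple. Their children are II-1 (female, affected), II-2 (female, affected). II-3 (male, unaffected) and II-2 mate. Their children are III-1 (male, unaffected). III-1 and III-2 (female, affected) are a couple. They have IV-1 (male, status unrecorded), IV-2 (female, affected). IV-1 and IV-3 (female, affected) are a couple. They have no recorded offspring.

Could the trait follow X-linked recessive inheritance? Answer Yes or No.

No

Under X-linked recessive, III-1 (unaffected, male) cannot arise from II-3 (unaffected) × II-2 (affected).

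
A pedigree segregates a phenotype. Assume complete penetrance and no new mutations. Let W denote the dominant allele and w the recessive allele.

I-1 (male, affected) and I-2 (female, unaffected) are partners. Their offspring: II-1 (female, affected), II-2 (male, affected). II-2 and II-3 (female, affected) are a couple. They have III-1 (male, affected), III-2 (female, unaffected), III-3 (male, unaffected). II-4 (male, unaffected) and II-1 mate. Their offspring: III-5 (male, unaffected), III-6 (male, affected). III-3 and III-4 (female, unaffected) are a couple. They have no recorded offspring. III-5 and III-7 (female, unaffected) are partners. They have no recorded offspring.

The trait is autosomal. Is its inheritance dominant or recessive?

dominant

II-2 and II-3 are both affected yet have an unaffected child III-2. Under a recessive model two affected parents are homozygous and every child would be affected, so the trait cannot be recessive.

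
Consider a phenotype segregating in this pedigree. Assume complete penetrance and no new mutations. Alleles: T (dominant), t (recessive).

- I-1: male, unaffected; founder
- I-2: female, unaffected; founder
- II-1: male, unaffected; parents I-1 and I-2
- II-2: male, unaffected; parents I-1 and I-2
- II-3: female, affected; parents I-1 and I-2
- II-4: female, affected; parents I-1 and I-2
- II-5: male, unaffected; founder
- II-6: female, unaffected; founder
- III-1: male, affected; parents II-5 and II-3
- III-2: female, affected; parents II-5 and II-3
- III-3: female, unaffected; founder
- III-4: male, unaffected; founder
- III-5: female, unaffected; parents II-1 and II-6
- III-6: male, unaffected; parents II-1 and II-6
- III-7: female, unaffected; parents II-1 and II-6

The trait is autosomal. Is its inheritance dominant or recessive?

recessive

I-1 and I-2 are both unaffected yet have an affected child II-3. Under dominance, an affected child requires at least one affected parent, so the trait cannot be dominant.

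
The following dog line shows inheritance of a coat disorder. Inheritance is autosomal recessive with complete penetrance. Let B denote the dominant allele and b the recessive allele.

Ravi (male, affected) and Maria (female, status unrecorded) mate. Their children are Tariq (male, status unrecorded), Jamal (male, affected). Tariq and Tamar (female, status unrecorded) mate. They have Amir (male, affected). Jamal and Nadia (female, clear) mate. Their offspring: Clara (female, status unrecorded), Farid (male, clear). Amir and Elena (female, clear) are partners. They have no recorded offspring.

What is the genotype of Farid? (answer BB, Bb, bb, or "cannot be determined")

From phenotype alone, Farid is BB or Bb.
Farid is clear so carries B and received b from Jamal (bb), so Farid is Bb.

Bb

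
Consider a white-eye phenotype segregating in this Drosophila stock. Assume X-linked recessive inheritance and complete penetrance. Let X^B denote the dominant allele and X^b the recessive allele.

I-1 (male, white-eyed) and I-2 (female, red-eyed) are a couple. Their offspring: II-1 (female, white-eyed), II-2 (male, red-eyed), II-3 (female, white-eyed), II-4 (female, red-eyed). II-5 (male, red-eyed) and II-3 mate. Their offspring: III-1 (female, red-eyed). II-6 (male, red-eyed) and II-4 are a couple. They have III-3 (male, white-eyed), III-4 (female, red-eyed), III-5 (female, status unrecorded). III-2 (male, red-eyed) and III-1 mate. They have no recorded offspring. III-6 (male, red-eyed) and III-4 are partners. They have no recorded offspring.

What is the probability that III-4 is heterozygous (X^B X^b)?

II-6 is red-eyed, so II-6 is X^B Y.
II-4 is red-eyed so carries B and received b from I-1 (X^b Y), so II-4 is X^B X^b.
Their cross gives offspring ratios 1/2 X^B X^B : 1/2 X^B X^b. Conditioning on III-4 being red-eyed, P(X^B X^b) = 1/2 / 1 = 1/2.

1/2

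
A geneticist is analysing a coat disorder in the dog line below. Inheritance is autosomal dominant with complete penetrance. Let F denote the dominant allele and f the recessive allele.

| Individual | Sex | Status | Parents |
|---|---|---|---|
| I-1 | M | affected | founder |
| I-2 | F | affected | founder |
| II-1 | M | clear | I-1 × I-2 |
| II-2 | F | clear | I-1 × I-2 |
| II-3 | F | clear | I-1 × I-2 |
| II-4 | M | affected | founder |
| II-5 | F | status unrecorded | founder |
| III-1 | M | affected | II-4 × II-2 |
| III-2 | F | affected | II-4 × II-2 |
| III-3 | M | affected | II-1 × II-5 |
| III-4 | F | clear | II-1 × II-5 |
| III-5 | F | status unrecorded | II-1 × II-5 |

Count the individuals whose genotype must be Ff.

6

Obligate heterozygotes: I-1 is affected so carries F and passed f to II-1 (ff), so I-1 is Ff; I-2 is affected so carries F and passed f to II-1 (ff), so I-2 is Ff; II-5 passed F to III-3 (Ff, whose f came from II-1) and passed f to III-4 (ff), so II-5 is Ff; III-1 is affected so carries F and received f from II-2 (ff), so III-1 is Ff; III-2 is affected so carries F and received f from II-2 (ff), so III-2 is Ff; III-3 is affected so carries F and received f from II-1 (ff), so III-3 is Ff.
Every other individual is either homozygous by phenotype or has at least one consistent homozygous assignment, so the count is 6.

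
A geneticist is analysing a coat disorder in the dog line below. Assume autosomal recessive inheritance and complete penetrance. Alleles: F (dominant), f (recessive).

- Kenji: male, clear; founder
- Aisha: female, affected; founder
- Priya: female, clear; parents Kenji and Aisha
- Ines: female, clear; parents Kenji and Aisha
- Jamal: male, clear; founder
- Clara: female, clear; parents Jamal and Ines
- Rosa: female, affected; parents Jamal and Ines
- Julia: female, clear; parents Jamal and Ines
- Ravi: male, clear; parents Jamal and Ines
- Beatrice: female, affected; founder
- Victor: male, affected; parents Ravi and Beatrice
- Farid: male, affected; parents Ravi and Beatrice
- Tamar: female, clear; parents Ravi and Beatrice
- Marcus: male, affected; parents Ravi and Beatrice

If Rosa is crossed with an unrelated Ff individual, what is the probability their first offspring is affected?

Rosa is affected, so Rosa is ff.
The cross gives 1/2 Ff : 1/2 ff, so P(offspring is affected) = 1/2.

1/2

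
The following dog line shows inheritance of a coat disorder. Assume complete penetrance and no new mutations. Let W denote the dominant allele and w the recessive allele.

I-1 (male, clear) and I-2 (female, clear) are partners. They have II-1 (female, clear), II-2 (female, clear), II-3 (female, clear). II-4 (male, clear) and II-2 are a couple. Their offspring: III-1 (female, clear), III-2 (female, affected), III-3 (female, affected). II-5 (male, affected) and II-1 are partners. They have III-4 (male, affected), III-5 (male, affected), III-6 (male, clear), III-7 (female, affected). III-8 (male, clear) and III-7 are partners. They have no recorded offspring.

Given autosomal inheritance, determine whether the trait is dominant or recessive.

recessive

II-4 and II-2 are both clear yet have an affected child III-2. Under dominance, an affected child requires at least one affected parent, so the trait cannot be dominant.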